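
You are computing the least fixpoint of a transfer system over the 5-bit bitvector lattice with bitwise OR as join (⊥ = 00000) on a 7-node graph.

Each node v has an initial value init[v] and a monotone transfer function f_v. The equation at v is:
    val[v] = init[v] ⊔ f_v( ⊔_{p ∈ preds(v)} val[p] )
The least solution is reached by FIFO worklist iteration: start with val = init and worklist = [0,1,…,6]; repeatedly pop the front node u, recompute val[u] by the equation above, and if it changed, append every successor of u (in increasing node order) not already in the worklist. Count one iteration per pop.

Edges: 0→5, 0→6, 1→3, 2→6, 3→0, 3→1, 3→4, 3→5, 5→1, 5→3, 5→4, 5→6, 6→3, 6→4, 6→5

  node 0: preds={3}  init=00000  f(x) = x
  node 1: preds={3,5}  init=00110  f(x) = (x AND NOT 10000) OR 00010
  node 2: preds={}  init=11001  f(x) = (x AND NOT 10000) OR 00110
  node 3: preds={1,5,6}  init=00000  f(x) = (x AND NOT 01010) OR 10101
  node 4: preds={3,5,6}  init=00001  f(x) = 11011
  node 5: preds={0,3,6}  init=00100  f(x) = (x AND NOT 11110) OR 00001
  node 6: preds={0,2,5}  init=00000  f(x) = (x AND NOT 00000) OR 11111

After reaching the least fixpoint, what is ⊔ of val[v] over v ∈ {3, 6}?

11111

Iteration log — 13 steps:
  step 1. node 0  ⊔preds=00000  new=00000  stable
  step 2. node 1  ⊔preds=00100  new=00110  stable
  step 3. node 2  ⊔preds=00000  new=11111  old=11001  +wl: 
  step 4. node 3  ⊔preds=00110  new=10101  old=00000  +wl: 0,1
  step 5. node 4  ⊔preds=10101  new=11011  old=00001  +wl: 
  step 6. node 5  ⊔preds=10101  new=00101  old=00100  +wl: 3,4
  step 7. node 6  ⊔preds=11111  new=11111  old=00000  +wl: 5
  step 8. node 0  ⊔preds=10101  new=10101  old=00000  +wl: 6
  step 9. node 1  ⊔preds=10101  new=00111  old=00110  +wl: 
  step 10. node 3  ⊔preds=11111  new=10101  stable
  step 11. node 4  ⊔preds=11111  new=11011  stable
  step 12. node 5  ⊔preds=11111  new=00101  stable
  step 13. node 6  ⊔preds=11111  new=11111  stable

Least fixpoint reached:
  node 0: 10101
  node 1: 00111
  node 2: 11111
  node 3: 10101
  node 4: 11011
  node 5: 00101
  node 6: 11111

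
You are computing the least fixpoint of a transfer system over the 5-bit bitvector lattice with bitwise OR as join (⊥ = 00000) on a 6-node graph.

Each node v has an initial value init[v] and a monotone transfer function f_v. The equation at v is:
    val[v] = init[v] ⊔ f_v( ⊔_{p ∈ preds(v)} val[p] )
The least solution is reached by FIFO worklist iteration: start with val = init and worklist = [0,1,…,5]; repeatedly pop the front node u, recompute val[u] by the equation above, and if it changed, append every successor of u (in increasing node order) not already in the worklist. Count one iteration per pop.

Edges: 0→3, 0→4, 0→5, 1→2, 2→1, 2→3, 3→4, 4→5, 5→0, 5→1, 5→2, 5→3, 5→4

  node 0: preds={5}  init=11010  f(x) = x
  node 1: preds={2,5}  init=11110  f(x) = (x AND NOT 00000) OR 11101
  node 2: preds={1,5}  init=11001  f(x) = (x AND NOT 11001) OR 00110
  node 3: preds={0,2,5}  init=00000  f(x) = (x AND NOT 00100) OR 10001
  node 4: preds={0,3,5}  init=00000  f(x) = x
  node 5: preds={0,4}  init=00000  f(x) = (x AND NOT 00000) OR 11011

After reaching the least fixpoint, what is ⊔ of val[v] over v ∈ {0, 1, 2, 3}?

Trace (12 dequeues):
  [1] u=0 | in 00000 | out 11010 | ==
  [2] u=1 | in 11001 | out 11111 | prev 11110 | push {}
  [3] u=2 | in 11111 | out 11111 | prev 11001 | push {1}
  [4] u=3 | in 11111 | out 11011 | prev 00000 | push {}
  [5] u=4 | in 11011 | out 11011 | prev 00000 | push {}
  [6] u=5 | in 11011 | out 11011 | prev 00000 | push {0,2,3,4}
  [7] u=1 | in 11111 | out 11111 | ==
  [8] u=0 | in 11011 | out 11011 | prev 11010 | push {5}
  [9] u=2 | in 11111 | out 11111 | ==
  [10] u=3 | in 11111 | out 11011 | ==
  [11] u=4 | in 11011 | out 11011 | ==
  [12] u=5 | in 11011 | out 11011 | ==

Converged values:
  [0] 11011
  [1] 11111
  [2] 11111
  [3] 11011
  [4] 11011
  [5] 11011

11111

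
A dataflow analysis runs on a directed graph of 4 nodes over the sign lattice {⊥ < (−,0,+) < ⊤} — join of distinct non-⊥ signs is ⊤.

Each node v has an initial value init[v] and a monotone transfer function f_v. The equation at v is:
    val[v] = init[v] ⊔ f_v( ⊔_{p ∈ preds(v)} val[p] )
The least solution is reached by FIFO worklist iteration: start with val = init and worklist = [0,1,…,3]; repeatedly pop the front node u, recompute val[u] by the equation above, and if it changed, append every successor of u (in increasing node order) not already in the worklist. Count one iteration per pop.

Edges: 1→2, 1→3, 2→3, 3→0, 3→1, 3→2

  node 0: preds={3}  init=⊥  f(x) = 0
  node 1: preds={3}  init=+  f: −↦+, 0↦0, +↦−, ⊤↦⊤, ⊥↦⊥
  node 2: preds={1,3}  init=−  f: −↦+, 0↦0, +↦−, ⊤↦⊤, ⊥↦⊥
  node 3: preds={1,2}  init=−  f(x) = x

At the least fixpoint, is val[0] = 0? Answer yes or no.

yes

Worklist (8 pops):
  #1 pop 0: in=− → 0 (was ⊥); enqueue []
  #2 pop 1: in=− → + (no change)
  #3 pop 2: in=⊤ → ⊤ (was −); enqueue []
  #4 pop 3: in=⊤ → ⊤ (was −); enqueue [0,1,2]
  #5 pop 0: in=⊤ → 0 (no change)
  #6 pop 1: in=⊤ → ⊤ (was +); enqueue [3]
  #7 pop 2: in=⊤ → ⊤ (no change)
  #8 pop 3: in=⊤ → ⊤ (no change)

Fixpoint:
  val[0] = 0
  val[1] = ⊤
  val[2] = ⊤
  val[3] = ⊤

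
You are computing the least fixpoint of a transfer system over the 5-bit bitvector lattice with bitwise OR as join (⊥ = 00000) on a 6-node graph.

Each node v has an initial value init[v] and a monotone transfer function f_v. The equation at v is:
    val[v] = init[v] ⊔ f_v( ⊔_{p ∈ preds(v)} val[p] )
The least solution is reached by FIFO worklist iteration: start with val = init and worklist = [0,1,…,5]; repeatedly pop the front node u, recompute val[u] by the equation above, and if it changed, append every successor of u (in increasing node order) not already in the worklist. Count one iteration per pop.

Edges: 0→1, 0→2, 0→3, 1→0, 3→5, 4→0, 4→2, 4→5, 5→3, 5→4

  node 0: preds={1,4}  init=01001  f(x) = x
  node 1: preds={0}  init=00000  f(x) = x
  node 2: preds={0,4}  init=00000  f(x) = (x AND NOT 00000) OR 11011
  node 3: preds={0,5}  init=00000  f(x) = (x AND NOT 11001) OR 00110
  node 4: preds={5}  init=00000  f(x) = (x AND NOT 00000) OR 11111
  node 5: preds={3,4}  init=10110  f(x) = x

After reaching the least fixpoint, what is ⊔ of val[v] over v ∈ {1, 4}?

11111

Trace (12 dequeues):
  [1] u=0 | in 00000 | out 01001 | ==
  [2] u=1 | in 01001 | out 01001 | prev 00000 | push {0}
  [3] u=2 | in 01001 | out 11011 | prev 00000 | push {}
  [4] u=3 | in 11111 | out 00110 | prev 00000 | push {}
  [5] u=4 | in 10110 | out 11111 | prev 00000 | push {2}
  [6] u=5 | in 11111 | out 11111 | prev 10110 | push {3,4}
  [7] u=0 | in 11111 | out 11111 | prev 01001 | push {1}
  [8] u=2 | in 11111 | out 11111 | prev 11011 | push {}
  [9] u=3 | in 11111 | out 00110 | ==
  [10] u=4 | in 11111 | out 11111 | ==
  [11] u=1 | in 11111 | out 11111 | prev 01001 | push {0}
  [12] u=0 | in 11111 | out 11111 | ==

Converged values:
  [0] 11111
  [1] 11111
  [2] 11111
  [3] 00110
  [4] 11111
  [5] 11111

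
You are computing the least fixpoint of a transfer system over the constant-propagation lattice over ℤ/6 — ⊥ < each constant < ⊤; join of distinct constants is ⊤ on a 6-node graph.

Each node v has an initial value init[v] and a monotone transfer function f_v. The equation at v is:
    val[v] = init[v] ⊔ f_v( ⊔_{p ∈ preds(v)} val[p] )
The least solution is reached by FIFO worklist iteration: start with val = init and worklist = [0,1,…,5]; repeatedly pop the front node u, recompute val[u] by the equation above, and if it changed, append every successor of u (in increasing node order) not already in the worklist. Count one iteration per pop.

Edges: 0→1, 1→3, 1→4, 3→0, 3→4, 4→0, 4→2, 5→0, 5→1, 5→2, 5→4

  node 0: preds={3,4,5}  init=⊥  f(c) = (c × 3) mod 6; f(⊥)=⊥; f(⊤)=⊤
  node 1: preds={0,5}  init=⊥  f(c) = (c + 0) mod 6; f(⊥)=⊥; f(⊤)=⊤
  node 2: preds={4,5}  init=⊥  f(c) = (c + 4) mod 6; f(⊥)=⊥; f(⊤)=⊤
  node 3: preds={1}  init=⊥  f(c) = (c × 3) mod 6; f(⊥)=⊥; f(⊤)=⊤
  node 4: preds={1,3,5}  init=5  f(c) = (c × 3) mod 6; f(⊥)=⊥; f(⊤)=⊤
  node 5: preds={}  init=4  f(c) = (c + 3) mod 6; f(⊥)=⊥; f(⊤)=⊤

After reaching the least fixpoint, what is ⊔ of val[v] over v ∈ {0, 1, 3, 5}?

Iteration log — 8 steps:
  step 1. node 0  ⊔preds=⊤  new=⊤  old=⊥  +wl: 
  step 2. node 1  ⊔preds=⊤  new=⊤  old=⊥  +wl: 
  step 3. node 2  ⊔preds=⊤  new=⊤  old=⊥  +wl: 
  step 4. node 3  ⊔preds=⊤  new=⊤  old=⊥  +wl: 0
  step 5. node 4  ⊔preds=⊤  new=⊤  old=5  +wl: 2
  step 6. node 5  ⊔preds=⊥  new=4  stable
  step 7. node 0  ⊔preds=⊤  new=⊤  stable
  step 8. node 2  ⊔preds=⊤  new=⊤  stable

Least fixpoint reached:
  node 0: ⊤
  node 1: ⊤
  node 2: ⊤
  node 3: ⊤
  node 4: ⊤
  node 5: 4

⊤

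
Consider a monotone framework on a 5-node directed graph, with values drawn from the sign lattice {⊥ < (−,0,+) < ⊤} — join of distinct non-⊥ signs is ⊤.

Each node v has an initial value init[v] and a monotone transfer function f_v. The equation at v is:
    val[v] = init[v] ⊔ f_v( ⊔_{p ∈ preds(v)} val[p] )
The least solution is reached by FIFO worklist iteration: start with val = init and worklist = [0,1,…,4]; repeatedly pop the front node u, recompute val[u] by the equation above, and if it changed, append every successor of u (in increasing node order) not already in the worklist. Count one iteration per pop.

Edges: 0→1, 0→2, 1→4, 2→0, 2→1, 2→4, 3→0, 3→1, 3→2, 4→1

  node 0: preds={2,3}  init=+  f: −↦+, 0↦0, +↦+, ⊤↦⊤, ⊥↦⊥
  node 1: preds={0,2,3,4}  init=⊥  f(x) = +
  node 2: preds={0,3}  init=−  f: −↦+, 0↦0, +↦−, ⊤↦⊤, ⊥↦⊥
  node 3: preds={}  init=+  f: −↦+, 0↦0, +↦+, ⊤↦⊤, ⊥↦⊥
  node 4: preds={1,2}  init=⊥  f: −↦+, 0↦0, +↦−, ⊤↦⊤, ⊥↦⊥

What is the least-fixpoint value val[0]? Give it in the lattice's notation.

Iteration log — 7 steps:
  step 1. node 0  ⊔preds=⊤  new=⊤  old=+  +wl: 
  step 2. node 1  ⊔preds=⊤  new=+  old=⊥  +wl: 
  step 3. node 2  ⊔preds=⊤  new=⊤  old=−  +wl: 0,1
  step 4. node 3  ⊔preds=⊥  new=+  stable
  step 5. node 4  ⊔preds=⊤  new=⊤  old=⊥  +wl: 
  step 6. node 0  ⊔preds=⊤  new=⊤  stable
  step 7. node 1  ⊔preds=⊤  new=+  stable

Least fixpoint reached:
  node 0: ⊤
  node 1: +
  node 2: ⊤
  node 3: +
  node 4: ⊤

⊤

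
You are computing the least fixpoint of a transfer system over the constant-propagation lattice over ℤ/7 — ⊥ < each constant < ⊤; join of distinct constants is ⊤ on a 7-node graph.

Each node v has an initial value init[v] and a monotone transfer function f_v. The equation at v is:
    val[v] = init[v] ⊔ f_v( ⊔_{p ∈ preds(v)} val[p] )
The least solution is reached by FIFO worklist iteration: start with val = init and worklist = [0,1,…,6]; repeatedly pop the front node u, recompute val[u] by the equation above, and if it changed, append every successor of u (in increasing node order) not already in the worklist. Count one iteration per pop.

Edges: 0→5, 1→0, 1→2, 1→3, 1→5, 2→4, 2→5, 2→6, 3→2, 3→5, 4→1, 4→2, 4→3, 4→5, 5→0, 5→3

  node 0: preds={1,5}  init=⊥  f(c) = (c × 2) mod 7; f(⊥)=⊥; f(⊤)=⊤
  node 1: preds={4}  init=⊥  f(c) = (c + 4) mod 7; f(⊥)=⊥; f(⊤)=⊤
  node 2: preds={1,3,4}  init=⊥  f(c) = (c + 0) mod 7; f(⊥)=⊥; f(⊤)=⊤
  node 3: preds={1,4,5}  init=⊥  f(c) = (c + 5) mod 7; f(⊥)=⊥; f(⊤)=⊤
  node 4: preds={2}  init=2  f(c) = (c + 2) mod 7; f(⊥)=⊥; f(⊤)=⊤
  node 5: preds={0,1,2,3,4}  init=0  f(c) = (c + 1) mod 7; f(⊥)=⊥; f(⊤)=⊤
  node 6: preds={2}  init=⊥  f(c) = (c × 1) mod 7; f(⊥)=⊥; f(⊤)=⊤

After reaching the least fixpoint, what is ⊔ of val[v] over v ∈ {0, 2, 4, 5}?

⊤

Trace (14 dequeues):
  [1] u=0 | in 0 | out 0 | prev ⊥ | push {}
  [2] u=1 | in 2 | out 6 | prev ⊥ | push {0}
  [3] u=2 | in ⊤ | out ⊤ | prev ⊥ | push {}
  [4] u=3 | in ⊤ | out ⊤ | prev ⊥ | push {2}
  [5] u=4 | in ⊤ | out ⊤ | prev 2 | push {1,3}
  [6] u=5 | in ⊤ | out ⊤ | prev 0 | push {}
  [7] u=6 | in ⊤ | out ⊤ | prev ⊥ | push {}
  [8] u=0 | in ⊤ | out ⊤ | prev 0 | push {5}
  [9] u=2 | in ⊤ | out ⊤ | ==
  [10] u=1 | in ⊤ | out ⊤ | prev 6 | push {0,2}
  [11] u=3 | in ⊤ | out ⊤ | ==
  [12] u=5 | in ⊤ | out ⊤ | ==
  [13] u=0 | in ⊤ | out ⊤ | ==
  [14] u=2 | in ⊤ | out ⊤ | ==

Converged values:
  [0] ⊤
  [1] ⊤
  [2] ⊤
  [3] ⊤
  [4] ⊤
  [5] ⊤
  [6] ⊤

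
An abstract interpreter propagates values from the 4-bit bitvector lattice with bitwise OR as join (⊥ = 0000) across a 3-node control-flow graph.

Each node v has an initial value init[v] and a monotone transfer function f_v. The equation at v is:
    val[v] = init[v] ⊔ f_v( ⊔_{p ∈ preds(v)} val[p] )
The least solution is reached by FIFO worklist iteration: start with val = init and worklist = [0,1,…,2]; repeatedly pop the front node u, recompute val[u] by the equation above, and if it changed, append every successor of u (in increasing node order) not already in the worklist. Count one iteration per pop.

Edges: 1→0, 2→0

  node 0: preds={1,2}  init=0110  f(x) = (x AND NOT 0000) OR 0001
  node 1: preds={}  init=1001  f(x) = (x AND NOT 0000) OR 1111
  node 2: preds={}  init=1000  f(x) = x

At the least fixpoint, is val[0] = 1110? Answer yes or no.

no

Iteration log — 4 steps:
  step 1. node 0  ⊔preds=1001  new=1111  old=0110  +wl: 
  step 2. node 1  ⊔preds=0000  new=1111  old=1001  +wl: 0
  step 3. node 2  ⊔preds=0000  new=1000  stable
  step 4. node 0  ⊔preds=1111  new=1111  stable

Least fixpoint reached:
  node 0: 1111
  node 1: 1111
  node 2: 1000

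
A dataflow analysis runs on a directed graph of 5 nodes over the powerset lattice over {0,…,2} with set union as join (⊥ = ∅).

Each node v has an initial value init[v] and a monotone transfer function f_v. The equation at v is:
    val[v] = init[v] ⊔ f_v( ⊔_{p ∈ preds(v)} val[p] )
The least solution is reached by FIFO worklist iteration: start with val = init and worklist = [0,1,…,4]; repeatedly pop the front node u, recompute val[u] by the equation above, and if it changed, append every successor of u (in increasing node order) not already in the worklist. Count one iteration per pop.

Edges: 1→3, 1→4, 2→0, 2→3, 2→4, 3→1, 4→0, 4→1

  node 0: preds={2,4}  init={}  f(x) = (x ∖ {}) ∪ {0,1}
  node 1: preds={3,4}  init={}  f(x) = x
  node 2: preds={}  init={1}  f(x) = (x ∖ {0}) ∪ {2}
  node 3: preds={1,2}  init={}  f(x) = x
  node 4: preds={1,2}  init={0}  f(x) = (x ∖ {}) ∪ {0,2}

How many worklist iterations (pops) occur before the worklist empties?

Worklist (9 pops):
  #1 pop 0: in={0,1} → {0,1} (was {}); enqueue []
  #2 pop 1: in={0} → {0} (was {}); enqueue []
  #3 pop 2: in={} → {1,2} (was {1}); enqueue [0]
  #4 pop 3: in={0,1,2} → {0,1,2} (was {}); enqueue [1]
  #5 pop 4: in={0,1,2} → {0,1,2} (was {0}); enqueue []
  #6 pop 0: in={0,1,2} → {0,1,2} (was {0,1}); enqueue []
  #7 pop 1: in={0,1,2} → {0,1,2} (was {0}); enqueue [3,4]
  #8 pop 3: in={0,1,2} → {0,1,2} (no change)
  #9 pop 4: in={0,1,2} → {0,1,2} (no change)

Fixpoint:
  val[0] = {0,1,2}
  val[1] = {0,1,2}
  val[2] = {1,2}
  val[3] = {0,1,2}
  val[4] = {0,1,2}

9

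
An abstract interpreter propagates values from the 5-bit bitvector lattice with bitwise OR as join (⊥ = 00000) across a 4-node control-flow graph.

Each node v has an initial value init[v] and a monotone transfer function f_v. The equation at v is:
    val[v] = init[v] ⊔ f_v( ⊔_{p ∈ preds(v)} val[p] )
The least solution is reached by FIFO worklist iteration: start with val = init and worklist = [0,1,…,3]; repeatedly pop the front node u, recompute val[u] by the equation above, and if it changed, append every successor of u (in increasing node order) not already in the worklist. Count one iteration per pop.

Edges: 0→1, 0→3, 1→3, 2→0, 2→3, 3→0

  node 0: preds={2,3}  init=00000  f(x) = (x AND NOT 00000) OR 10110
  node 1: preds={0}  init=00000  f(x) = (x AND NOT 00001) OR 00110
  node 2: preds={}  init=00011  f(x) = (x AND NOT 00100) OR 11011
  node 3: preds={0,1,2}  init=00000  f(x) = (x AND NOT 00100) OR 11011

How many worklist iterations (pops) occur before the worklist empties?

7

Iteration log — 7 steps:
  step 1. node 0  ⊔preds=00011  new=10111  old=00000  +wl: 
  step 2. node 1  ⊔preds=10111  new=10110  old=00000  +wl: 
  step 3. node 2  ⊔preds=00000  new=11011  old=00011  +wl: 0
  step 4. node 3  ⊔preds=11111  new=11011  old=00000  +wl: 
  step 5. node 0  ⊔preds=11011  new=11111  old=10111  +wl: 1,3
  step 6. node 1  ⊔preds=11111  new=11110  old=10110  +wl: 
  step 7. node 3  ⊔preds=11111  new=11011  stable

Least fixpoint reached:
  node 0: 11111
  node 1: 11110
  node 2: 11011
  node 3: 11011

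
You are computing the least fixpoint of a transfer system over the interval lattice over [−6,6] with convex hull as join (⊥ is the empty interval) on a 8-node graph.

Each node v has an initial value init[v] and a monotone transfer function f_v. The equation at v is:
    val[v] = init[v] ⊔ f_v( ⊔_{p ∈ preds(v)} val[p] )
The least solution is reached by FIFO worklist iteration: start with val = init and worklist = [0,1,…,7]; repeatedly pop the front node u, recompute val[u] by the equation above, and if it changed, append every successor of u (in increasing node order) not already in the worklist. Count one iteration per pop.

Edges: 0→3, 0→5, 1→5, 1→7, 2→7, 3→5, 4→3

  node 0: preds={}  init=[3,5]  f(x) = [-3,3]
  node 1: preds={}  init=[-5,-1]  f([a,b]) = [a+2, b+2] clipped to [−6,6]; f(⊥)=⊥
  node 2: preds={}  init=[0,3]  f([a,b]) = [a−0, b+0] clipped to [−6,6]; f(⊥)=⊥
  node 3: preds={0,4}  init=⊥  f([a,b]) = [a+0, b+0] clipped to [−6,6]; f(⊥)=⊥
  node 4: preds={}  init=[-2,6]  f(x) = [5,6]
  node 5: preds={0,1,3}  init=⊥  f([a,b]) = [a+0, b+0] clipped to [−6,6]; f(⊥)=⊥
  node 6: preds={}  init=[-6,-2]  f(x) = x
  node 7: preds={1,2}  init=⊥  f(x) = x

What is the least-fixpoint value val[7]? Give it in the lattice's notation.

Iteration log — 8 steps:
  step 1. node 0  ⊔preds=⊥  new=[-3,5]  old=[3,5]  +wl: 
  step 2. node 1  ⊔preds=⊥  new=[-5,-1]  stable
  step 3. node 2  ⊔preds=⊥  new=[0,3]  stable
  step 4. node 3  ⊔preds=[-3,6]  new=[-3,6]  old=⊥  +wl: 
  step 5. node 4  ⊔preds=⊥  new=[-2,6]  stable
  step 6. node 5  ⊔preds=[-5,6]  new=[-5,6]  old=⊥  +wl: 
  step 7. node 6  ⊔preds=⊥  new=[-6,-2]  stable
  step 8. node 7  ⊔preds=[-5,3]  new=[-5,3]  old=⊥  +wl: 

Least fixpoint reached:
  node 0: [-3,5]
  node 1: [-5,-1]
  node 2: [0,3]
  node 3: [-3,6]
  node 4: [-2,6]
  node 5: [-5,6]
  node 6: [-6,-2]
  node 7: [-5,3]

[-5,3]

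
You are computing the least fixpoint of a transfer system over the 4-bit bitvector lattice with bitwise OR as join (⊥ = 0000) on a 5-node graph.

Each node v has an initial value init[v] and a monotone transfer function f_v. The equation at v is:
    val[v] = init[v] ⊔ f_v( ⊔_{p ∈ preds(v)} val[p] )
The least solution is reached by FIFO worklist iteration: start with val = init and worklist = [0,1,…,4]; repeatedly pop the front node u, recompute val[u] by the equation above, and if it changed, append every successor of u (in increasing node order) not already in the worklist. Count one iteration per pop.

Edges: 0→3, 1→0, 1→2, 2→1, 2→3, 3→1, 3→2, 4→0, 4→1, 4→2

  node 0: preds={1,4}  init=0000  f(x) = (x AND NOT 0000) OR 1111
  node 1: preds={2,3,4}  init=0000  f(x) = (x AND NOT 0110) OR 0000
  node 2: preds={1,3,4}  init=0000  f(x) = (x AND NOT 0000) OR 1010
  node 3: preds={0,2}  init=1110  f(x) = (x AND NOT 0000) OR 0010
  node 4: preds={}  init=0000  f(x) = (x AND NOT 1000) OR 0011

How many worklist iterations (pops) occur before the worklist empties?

Iteration log — 11 steps:
  step 1. node 0  ⊔preds=0000  new=1111  old=0000  +wl: 
  step 2. node 1  ⊔preds=1110  new=1000  old=0000  +wl: 0
  step 3. node 2  ⊔preds=1110  new=1110  old=0000  +wl: 1
  step 4. node 3  ⊔preds=1111  new=1111  old=1110  +wl: 2
  step 5. node 4  ⊔preds=0000  new=0011  old=0000  +wl: 
  step 6. node 0  ⊔preds=1011  new=1111  stable
  step 7. node 1  ⊔preds=1111  new=1001  old=1000  +wl: 0
  step 8. node 2  ⊔preds=1111  new=1111  old=1110  +wl: 1,3
  step 9. node 0  ⊔preds=1011  new=1111  stable
  step 10. node 1  ⊔preds=1111  new=1001  stable
  step 11. node 3  ⊔preds=1111  new=1111  stable

Least fixpoint reached:
  node 0: 1111
  node 1: 1001
  node 2: 1111
  node 3: 1111
  node 4: 0011

11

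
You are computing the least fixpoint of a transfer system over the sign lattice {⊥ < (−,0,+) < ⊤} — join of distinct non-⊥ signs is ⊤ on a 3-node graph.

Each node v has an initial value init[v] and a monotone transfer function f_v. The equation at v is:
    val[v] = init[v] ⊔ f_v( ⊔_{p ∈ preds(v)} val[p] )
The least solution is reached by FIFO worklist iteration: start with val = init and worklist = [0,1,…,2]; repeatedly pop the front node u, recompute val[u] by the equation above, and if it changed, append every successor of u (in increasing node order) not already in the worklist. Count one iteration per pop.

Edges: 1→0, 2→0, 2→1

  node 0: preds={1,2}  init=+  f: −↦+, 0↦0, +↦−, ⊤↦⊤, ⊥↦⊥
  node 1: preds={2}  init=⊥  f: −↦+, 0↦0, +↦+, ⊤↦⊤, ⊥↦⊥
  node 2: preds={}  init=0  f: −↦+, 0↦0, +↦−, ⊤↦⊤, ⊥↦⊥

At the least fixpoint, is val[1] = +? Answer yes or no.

no

Worklist (4 pops):
  #1 pop 0: in=0 → ⊤ (was +); enqueue []
  #2 pop 1: in=0 → 0 (was ⊥); enqueue [0]
  #3 pop 2: in=⊥ → 0 (no change)
  #4 pop 0: in=0 → ⊤ (no change)

Fixpoint:
  val[0] = ⊤
  val[1] = 0
  val[2] = 0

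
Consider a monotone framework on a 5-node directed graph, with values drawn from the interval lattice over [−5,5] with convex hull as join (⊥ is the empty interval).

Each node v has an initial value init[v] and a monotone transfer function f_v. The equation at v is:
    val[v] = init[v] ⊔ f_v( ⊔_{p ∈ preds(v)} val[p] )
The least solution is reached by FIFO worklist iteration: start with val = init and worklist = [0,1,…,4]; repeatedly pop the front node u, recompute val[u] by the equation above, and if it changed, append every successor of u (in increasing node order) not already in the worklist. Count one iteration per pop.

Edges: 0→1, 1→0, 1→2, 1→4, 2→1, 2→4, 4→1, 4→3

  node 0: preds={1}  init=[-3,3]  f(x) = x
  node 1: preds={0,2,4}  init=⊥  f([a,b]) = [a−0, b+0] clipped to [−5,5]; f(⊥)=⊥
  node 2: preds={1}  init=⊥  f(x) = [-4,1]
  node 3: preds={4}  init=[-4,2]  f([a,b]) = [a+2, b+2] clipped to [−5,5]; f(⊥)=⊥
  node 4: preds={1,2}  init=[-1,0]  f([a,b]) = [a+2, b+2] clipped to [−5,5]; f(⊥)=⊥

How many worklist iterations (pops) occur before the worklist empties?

12

Worklist (12 pops):
  #1 pop 0: in=⊥ → [-3,3] (no change)
  #2 pop 1: in=[-3,3] → [-3,3] (was ⊥); enqueue [0]
  #3 pop 2: in=[-3,3] → [-4,1] (was ⊥); enqueue [1]
  #4 pop 3: in=[-1,0] → [-4,2] (no change)
  #5 pop 4: in=[-4,3] → [-2,5] (was [-1,0]); enqueue [3]
  #6 pop 0: in=[-3,3] → [-3,3] (no change)
  #7 pop 1: in=[-4,5] → [-4,5] (was [-3,3]); enqueue [0,2,4]
  #8 pop 3: in=[-2,5] → [-4,5] (was [-4,2]); enqueue []
  #9 pop 0: in=[-4,5] → [-4,5] (was [-3,3]); enqueue [1]
  #10 pop 2: in=[-4,5] → [-4,1] (no change)
  #11 pop 4: in=[-4,5] → [-2,5] (no change)
  #12 pop 1: in=[-4,5] → [-4,5] (no change)

Fixpoint:
  val[0] = [-4,5]
  val[1] = [-4,5]
  val[2] = [-4,1]
  val[3] = [-4,5]
  val[4] = [-2,5]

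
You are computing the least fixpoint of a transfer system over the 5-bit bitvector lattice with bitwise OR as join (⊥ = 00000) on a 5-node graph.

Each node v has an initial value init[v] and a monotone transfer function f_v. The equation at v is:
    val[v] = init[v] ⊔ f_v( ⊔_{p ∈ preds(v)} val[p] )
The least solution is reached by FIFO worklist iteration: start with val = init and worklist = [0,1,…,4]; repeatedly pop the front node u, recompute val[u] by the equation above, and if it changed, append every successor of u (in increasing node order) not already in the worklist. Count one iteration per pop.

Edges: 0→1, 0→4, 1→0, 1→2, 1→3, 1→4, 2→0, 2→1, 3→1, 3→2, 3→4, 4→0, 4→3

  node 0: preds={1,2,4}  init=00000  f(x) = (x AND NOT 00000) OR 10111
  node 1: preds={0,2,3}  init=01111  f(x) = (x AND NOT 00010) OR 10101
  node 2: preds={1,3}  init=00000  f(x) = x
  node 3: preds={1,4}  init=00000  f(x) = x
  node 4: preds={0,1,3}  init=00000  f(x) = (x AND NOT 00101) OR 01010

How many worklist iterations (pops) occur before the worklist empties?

Iteration log — 9 steps:
  step 1. node 0  ⊔preds=01111  new=11111  old=00000  +wl: 
  step 2. node 1  ⊔preds=11111  new=11111  old=01111  +wl: 0
  step 3. node 2  ⊔preds=11111  new=11111  old=00000  +wl: 1
  step 4. node 3  ⊔preds=11111  new=11111  old=00000  +wl: 2
  step 5. node 4  ⊔preds=11111  new=11010  old=00000  +wl: 3
  step 6. node 0  ⊔preds=11111  new=11111  stable
  step 7. node 1  ⊔preds=11111  new=11111  stable
  step 8. node 2  ⊔preds=11111  new=11111  stable
  step 9. node 3  ⊔preds=11111  new=11111  stable

Least fixpoint reached:
  node 0: 11111
  node 1: 11111
  node 2: 11111
  node 3: 11111
  node 4: 11010

9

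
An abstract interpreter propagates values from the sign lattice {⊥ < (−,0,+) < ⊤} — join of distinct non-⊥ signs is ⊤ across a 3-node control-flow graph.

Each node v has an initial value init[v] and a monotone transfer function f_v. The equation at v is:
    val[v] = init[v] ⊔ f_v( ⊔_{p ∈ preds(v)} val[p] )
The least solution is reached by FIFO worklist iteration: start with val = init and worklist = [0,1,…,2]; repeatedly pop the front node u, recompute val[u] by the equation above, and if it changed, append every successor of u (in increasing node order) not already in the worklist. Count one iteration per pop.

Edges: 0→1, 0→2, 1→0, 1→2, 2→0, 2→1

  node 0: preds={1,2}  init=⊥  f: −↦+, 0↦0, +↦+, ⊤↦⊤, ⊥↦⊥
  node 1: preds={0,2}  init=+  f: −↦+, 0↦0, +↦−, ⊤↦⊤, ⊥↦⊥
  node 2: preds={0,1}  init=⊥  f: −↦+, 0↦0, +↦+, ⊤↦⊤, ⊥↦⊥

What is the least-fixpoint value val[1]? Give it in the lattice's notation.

Worklist (6 pops):
  #1 pop 0: in=+ → + (was ⊥); enqueue []
  #2 pop 1: in=+ → ⊤ (was +); enqueue [0]
  #3 pop 2: in=⊤ → ⊤ (was ⊥); enqueue [1]
  #4 pop 0: in=⊤ → ⊤ (was +); enqueue [2]
  #5 pop 1: in=⊤ → ⊤ (no change)
  #6 pop 2: in=⊤ → ⊤ (no change)

Fixpoint:
  val[0] = ⊤
  val[1] = ⊤
  val[2] = ⊤

⊤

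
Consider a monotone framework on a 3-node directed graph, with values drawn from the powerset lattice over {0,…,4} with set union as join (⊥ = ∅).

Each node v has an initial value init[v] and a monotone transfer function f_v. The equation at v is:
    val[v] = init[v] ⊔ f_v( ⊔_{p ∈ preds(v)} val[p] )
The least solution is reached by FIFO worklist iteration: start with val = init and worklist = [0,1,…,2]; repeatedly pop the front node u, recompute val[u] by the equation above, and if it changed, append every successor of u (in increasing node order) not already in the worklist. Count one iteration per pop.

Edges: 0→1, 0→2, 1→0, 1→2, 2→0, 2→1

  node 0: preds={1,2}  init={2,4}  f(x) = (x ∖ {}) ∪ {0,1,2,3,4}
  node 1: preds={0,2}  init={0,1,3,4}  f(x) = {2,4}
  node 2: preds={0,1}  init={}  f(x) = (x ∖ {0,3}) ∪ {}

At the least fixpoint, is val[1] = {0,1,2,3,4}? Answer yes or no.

yes

Iteration log — 5 steps:
  step 1. node 0  ⊔preds={0,1,3,4}  new={0,1,2,3,4}  old={2,4}  +wl: 
  step 2. node 1  ⊔preds={0,1,2,3,4}  new={0,1,2,3,4}  old={0,1,3,4}  +wl: 0
  step 3. node 2  ⊔preds={0,1,2,3,4}  new={1,2,4}  old={}  +wl: 1
  step 4. node 0  ⊔preds={0,1,2,3,4}  new={0,1,2,3,4}  stable
  step 5. node 1  ⊔preds={0,1,2,3,4}  new={0,1,2,3,4}  stable

Least fixpoint reached:
  node 0: {0,1,2,3,4}
  node 1: {0,1,2,3,4}
  node 2: {1,2,4}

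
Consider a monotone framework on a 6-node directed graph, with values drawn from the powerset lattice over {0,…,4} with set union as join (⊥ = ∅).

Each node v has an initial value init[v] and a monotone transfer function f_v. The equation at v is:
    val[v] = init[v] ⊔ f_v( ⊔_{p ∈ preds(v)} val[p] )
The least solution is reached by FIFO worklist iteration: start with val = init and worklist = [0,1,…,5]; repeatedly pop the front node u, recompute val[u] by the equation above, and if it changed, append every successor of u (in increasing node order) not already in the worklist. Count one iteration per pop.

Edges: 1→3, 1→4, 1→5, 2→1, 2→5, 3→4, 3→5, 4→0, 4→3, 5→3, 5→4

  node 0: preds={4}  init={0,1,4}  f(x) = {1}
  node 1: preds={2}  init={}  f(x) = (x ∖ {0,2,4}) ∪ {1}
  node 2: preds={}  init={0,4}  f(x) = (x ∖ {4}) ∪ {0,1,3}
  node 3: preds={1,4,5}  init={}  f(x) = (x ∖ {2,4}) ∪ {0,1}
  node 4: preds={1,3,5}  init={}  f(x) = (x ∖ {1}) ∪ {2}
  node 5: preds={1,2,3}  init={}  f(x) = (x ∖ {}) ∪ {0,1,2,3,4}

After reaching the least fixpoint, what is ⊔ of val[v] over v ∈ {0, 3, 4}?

{0,1,2,3,4}

Worklist (13 pops):
  #1 pop 0: in={} → {0,1,4} (no change)
  #2 pop 1: in={0,4} → {1} (was {}); enqueue []
  #3 pop 2: in={} → {0,1,3,4} (was {0,4}); enqueue [1]
  #4 pop 3: in={1} → {0,1} (was {}); enqueue []
  #5 pop 4: in={0,1} → {0,2} (was {}); enqueue [0,3]
  #6 pop 5: in={0,1,3,4} → {0,1,2,3,4} (was {}); enqueue [4]
  #7 pop 1: in={0,1,3,4} → {1,3} (was {1}); enqueue [5]
  #8 pop 0: in={0,2} → {0,1,4} (no change)
  #9 pop 3: in={0,1,2,3,4} → {0,1,3} (was {0,1}); enqueue []
  #10 pop 4: in={0,1,2,3,4} → {0,2,3,4} (was {0,2}); enqueue [0,3]
  #11 pop 5: in={0,1,3,4} → {0,1,2,3,4} (no change)
  #12 pop 0: in={0,2,3,4} → {0,1,4} (no change)
  #13 pop 3: in={0,1,2,3,4} → {0,1,3} (no change)

Fixpoint:
  val[0] = {0,1,4}
  val[1] = {1,3}
  val[2] = {0,1,3,4}
  val[3] = {0,1,3}
  val[4] = {0,2,3,4}
  val[5] = {0,1,2,3,4}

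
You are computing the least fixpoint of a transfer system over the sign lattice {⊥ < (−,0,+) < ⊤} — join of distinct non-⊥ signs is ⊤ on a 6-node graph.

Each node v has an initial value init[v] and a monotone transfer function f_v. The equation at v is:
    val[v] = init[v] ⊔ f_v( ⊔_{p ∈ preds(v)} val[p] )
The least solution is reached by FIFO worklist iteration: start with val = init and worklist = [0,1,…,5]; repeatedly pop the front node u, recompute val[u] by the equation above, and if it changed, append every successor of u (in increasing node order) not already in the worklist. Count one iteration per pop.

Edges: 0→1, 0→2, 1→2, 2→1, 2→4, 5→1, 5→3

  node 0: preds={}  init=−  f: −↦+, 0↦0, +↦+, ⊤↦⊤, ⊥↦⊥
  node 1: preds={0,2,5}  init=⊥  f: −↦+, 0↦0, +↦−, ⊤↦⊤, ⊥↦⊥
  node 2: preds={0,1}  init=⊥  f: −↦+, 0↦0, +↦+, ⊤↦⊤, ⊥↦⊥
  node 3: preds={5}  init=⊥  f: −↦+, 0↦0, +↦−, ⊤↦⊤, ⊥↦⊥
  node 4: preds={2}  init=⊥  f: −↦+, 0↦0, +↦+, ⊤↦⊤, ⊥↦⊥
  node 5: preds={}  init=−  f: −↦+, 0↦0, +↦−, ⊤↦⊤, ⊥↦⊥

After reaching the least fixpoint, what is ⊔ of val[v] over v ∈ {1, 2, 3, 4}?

Worklist (8 pops):
  #1 pop 0: in=⊥ → − (no change)
  #2 pop 1: in=− → + (was ⊥); enqueue []
  #3 pop 2: in=⊤ → ⊤ (was ⊥); enqueue [1]
  #4 pop 3: in=− → + (was ⊥); enqueue []
  #5 pop 4: in=⊤ → ⊤ (was ⊥); enqueue []
  #6 pop 5: in=⊥ → − (no change)
  #7 pop 1: in=⊤ → ⊤ (was +); enqueue [2]
  #8 pop 2: in=⊤ → ⊤ (no change)

Fixpoint:
  val[0] = −
  val[1] = ⊤
  val[2] = ⊤
  val[3] = +
  val[4] = ⊤
  val[5] = −

⊤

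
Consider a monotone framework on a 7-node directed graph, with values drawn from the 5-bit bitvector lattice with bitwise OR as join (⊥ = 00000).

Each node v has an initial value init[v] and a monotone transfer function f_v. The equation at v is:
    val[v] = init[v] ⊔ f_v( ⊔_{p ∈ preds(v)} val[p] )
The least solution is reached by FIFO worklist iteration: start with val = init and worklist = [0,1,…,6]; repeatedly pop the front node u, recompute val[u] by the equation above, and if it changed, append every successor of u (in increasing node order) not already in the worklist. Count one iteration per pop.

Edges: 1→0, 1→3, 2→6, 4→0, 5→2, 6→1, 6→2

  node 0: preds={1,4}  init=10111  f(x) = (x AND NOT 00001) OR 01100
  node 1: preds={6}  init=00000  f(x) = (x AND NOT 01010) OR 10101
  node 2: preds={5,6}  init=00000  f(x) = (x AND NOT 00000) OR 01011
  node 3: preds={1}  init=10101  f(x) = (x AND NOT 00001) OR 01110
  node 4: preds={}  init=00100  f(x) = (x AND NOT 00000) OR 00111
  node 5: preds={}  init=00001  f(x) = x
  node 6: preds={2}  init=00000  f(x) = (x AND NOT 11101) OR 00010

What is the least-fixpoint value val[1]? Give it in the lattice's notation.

Worklist (10 pops):
  #1 pop 0: in=00100 → 11111 (was 10111); enqueue []
  #2 pop 1: in=00000 → 10101 (was 00000); enqueue [0]
  #3 pop 2: in=00001 → 01011 (was 00000); enqueue []
  #4 pop 3: in=10101 → 11111 (was 10101); enqueue []
  #5 pop 4: in=00000 → 00111 (was 00100); enqueue []
  #6 pop 5: in=00000 → 00001 (no change)
  #7 pop 6: in=01011 → 00010 (was 00000); enqueue [1,2]
  #8 pop 0: in=10111 → 11111 (no change)
  #9 pop 1: in=00010 → 10101 (no change)
  #10 pop 2: in=00011 → 01011 (no change)

Fixpoint:
  val[0] = 11111
  val[1] = 10101
  val[2] = 01011
  val[3] = 11111
  val[4] = 00111
  val[5] = 00001
  val[6] = 00010

10101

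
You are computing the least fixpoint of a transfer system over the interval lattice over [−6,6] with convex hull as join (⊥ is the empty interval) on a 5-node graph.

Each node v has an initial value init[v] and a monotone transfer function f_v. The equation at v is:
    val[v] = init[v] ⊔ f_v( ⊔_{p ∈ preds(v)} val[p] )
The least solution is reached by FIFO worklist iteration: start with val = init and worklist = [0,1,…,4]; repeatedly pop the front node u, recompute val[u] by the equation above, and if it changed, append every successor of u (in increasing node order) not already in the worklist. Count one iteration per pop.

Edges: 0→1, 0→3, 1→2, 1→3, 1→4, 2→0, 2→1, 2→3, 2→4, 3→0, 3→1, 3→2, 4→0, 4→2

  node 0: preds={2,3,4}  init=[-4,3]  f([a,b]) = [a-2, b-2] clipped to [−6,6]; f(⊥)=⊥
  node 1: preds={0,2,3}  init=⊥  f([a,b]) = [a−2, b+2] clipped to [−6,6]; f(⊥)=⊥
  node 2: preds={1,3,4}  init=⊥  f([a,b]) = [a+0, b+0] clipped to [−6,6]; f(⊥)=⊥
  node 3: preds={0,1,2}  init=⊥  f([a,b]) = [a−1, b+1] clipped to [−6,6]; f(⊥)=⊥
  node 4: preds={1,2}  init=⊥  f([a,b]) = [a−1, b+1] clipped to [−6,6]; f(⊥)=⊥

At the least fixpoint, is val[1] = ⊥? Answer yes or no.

Worklist (12 pops):
  #1 pop 0: in=⊥ → [-4,3] (no change)
  #2 pop 1: in=[-4,3] → [-6,5] (was ⊥); enqueue []
  #3 pop 2: in=[-6,5] → [-6,5] (was ⊥); enqueue [0,1]
  #4 pop 3: in=[-6,5] → [-6,6] (was ⊥); enqueue [2]
  #5 pop 4: in=[-6,5] → [-6,6] (was ⊥); enqueue []
  #6 pop 0: in=[-6,6] → [-6,4] (was [-4,3]); enqueue [3]
  #7 pop 1: in=[-6,6] → [-6,6] (was [-6,5]); enqueue [4]
  #8 pop 2: in=[-6,6] → [-6,6] (was [-6,5]); enqueue [0,1]
  #9 pop 3: in=[-6,6] → [-6,6] (no change)
  #10 pop 4: in=[-6,6] → [-6,6] (no change)
  #11 pop 0: in=[-6,6] → [-6,4] (no change)
  #12 pop 1: in=[-6,6] → [-6,6] (no change)

Fixpoint:
  val[0] = [-6,4]
  val[1] = [-6,6]
  val[2] = [-6,6]
  val[3] = [-6,6]
  val[4] = [-6,6]

no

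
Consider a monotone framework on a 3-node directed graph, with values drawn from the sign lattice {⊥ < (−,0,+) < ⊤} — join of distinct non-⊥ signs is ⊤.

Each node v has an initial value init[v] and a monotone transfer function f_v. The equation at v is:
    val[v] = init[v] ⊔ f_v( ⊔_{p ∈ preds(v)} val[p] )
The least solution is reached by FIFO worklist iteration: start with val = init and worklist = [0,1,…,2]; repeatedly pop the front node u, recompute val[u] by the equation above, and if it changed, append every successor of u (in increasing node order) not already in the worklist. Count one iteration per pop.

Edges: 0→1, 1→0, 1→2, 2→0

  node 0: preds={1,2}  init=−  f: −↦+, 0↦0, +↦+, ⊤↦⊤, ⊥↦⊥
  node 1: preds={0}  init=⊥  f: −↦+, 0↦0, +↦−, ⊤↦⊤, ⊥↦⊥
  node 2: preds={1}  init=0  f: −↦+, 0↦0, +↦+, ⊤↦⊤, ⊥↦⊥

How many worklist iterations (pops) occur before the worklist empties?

Iteration log — 4 steps:
  step 1. node 0  ⊔preds=0  new=⊤  old=−  +wl: 
  step 2. node 1  ⊔preds=⊤  new=⊤  old=⊥  +wl: 0
  step 3. node 2  ⊔preds=⊤  new=⊤  old=0  +wl: 
  step 4. node 0  ⊔preds=⊤  new=⊤  stable

Least fixpoint reached:
  node 0: ⊤
  node 1: ⊤
  node 2: ⊤

4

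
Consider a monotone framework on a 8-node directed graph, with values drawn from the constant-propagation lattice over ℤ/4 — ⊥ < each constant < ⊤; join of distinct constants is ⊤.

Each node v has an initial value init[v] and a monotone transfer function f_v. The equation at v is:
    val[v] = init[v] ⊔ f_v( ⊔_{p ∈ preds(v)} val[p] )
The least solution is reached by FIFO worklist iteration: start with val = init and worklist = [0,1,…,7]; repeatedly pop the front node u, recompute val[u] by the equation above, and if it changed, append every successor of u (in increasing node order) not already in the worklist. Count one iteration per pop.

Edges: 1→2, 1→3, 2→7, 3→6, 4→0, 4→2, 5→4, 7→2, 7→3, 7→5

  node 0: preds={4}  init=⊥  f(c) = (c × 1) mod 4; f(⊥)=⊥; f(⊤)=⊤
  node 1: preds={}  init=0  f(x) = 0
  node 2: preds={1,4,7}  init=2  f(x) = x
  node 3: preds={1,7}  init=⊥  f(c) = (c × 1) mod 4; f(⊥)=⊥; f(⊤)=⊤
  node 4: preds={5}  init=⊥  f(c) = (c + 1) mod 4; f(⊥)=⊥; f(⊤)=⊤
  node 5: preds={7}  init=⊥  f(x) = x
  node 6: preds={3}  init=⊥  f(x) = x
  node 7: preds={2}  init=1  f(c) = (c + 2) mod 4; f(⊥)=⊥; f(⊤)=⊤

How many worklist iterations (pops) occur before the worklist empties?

Iteration log — 16 steps:
  step 1. node 0  ⊔preds=⊥  new=⊥  stable
  step 2. node 1  ⊔preds=⊥  new=0  stable
  step 3. node 2  ⊔preds=⊤  new=⊤  old=2  +wl: 
  step 4. node 3  ⊔preds=⊤  new=⊤  old=⊥  +wl: 
  step 5. node 4  ⊔preds=⊥  new=⊥  stable
  step 6. node 5  ⊔preds=1  new=1  old=⊥  +wl: 4
  step 7. node 6  ⊔preds=⊤  new=⊤  old=⊥  +wl: 
  step 8. node 7  ⊔preds=⊤  new=⊤  old=1  +wl: 2,3,5
  step 9. node 4  ⊔preds=1  new=2  old=⊥  +wl: 0
  step 10. node 2  ⊔preds=⊤  new=⊤  stable
  step 11. node 3  ⊔preds=⊤  new=⊤  stable
  step 12. node 5  ⊔preds=⊤  new=⊤  old=1  +wl: 4
  step 13. node 0  ⊔preds=2  new=2  old=⊥  +wl: 
  step 14. node 4  ⊔preds=⊤  new=⊤  old=2  +wl: 0,2
  step 15. node 0  ⊔preds=⊤  new=⊤  old=2  +wl: 
  step 16. node 2  ⊔preds=⊤  new=⊤  stable

Least fixpoint reached:
  node 0: ⊤
  node 1: 0
  node 2: ⊤
  node 3: ⊤
  node 4: ⊤
  node 5: ⊤
  node 6: ⊤
  node 7: ⊤

16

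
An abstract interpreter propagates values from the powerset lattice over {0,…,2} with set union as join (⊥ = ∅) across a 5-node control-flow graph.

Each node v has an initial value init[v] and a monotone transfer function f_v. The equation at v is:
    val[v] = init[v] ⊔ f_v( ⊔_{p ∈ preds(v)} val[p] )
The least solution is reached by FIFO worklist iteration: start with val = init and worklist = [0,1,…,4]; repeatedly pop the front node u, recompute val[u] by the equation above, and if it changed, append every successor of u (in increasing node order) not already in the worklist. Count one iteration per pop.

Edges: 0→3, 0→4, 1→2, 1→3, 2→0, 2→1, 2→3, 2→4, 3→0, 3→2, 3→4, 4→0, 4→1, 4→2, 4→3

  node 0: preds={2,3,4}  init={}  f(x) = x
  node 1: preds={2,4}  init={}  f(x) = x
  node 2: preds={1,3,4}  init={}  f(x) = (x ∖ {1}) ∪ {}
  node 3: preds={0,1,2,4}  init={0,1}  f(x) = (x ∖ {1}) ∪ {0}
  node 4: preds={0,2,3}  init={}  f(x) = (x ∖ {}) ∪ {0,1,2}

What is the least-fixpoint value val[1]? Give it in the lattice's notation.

Iteration log — 13 steps:
  step 1. node 0  ⊔preds={0,1}  new={0,1}  old={}  +wl: 
  step 2. node 1  ⊔preds={}  new={}  stable
  step 3. node 2  ⊔preds={0,1}  new={0}  old={}  +wl: 0,1
  step 4. node 3  ⊔preds={0,1}  new={0,1}  stable
  step 5. node 4  ⊔preds={0,1}  new={0,1,2}  old={}  +wl: 2,3
  step 6. node 0  ⊔preds={0,1,2}  new={0,1,2}  old={0,1}  +wl: 4
  step 7. node 1  ⊔preds={0,1,2}  new={0,1,2}  old={}  +wl: 
  step 8. node 2  ⊔preds={0,1,2}  new={0,2}  old={0}  +wl: 0,1
  step 9. node 3  ⊔preds={0,1,2}  new={0,1,2}  old={0,1}  +wl: 2
  step 10. node 4  ⊔preds={0,1,2}  new={0,1,2}  stable
  step 11. node 0  ⊔preds={0,1,2}  new={0,1,2}  stable
  step 12. node 1  ⊔preds={0,1,2}  new={0,1,2}  stable
  step 13. node 2  ⊔preds={0,1,2}  new={0,2}  stable

Least fixpoint reached:
  node 0: {0,1,2}
  node 1: {0,1,2}
  node 2: {0,2}
  node 3: {0,1,2}
  node 4: {0,1,2}

{0,1,2}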